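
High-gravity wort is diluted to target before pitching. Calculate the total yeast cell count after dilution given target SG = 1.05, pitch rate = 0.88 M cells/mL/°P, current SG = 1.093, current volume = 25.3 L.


V_w = V·((SG_c−1)/(SG_t−1)−1);  °P = 259 − 259/SG_t;  cells = rate·(V+V_w)·°P
V_w = 25.3·((1.093−1)/(1.05−1)−1) = 21.7580
V_final = 25.3 + 21.7580 = 47.0580
°P = 259 − 259/1.05 = 12.3333
cells = 0.88·47.0580·12.3333

510.7362 billion cells


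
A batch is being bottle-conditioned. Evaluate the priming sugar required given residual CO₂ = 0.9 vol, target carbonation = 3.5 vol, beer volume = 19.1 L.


sugar = (target − residual)·4.0·V
sugar = (3.5 − 0.9)·4.0·19.1

198.6400 g


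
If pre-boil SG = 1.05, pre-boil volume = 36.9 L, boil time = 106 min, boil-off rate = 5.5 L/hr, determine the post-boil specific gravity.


V_post = V_pre − rate·(t/60);  SG_post = 1 + (SG_pre−1)·V_pre/V_post
V_post = 36.9 − 5.5·(106/60) = 27.1833
SG_post = 1 + (1.05 − 1)·36.9/27.1833

1.0679


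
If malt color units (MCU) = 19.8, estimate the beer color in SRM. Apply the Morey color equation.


SRM = 1.4922 · MCU^0.6859
SRM = 1.4922 · 19.8^0.6859

11.5667 SRM


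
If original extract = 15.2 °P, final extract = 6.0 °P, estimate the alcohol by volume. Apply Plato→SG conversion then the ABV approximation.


SG = 259/(259 − P);  ABV = (OG − FG)·131.25
OG = 259/(259 − 15.2) = 1.0623
FG = 259/(259 − 6.0) = 1.0237
ABV = (1.0623 − 1.0237)·131.25

5.0703 % ABV


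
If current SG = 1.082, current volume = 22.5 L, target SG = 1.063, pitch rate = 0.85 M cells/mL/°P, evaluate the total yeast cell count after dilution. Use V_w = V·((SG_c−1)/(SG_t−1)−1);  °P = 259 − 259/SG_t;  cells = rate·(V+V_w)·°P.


V_w = 22.5·((1.082−1)/(1.063−1)−1) = 6.7857
V_final = 22.5 + 6.7857 = 29.2857
°P = 259 − 259/1.063 = 15.3500
cells = 0.85·29.2857·15.3500

382.1042 billion cells


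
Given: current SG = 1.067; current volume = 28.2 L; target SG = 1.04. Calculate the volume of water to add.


V_water = V·((SG_curr − 1)/(SG_target − 1) − 1)
V_water = 28.2·((1.067 − 1)/(1.04 − 1) − 1)

19.0350 L


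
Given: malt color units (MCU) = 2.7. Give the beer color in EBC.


SRM = 1.4922·MCU^0.6859;  EBC = SRM·1.97
SRM = 1.4922·2.7^0.6859 = 2.9492
EBC = 2.9492·1.97

5.8099 EBC


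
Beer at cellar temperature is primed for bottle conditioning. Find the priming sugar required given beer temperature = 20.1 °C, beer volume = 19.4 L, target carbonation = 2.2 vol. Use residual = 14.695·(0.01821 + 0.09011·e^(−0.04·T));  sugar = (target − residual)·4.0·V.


residual = 14.695·(0.01821 + 0.09011·e^(−0.04·20.1)) = 0.8602
sugar = (2.2 − 0.8602)·4.0·19.4

103.9679 g


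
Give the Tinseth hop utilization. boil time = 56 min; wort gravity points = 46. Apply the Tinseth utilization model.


U = 1.65·0.000125^(GP/1000) · (1 − e^(−0.04·t))/4.15
bigness = 1.65·0.000125^(46/1000) = 1.0913
boil_factor = (1 − e^(−0.04·56))/4.15 = 0.2153
U = 1.0913 · 0.2153

0.2350


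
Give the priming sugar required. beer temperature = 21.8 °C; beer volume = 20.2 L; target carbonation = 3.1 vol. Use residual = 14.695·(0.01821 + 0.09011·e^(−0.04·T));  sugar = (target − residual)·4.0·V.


residual = 14.695·(0.01821 + 0.09011·e^(−0.04·21.8)) = 0.8212
sugar = (3.1 − 0.8212)·4.0·20.2

184.1231 g


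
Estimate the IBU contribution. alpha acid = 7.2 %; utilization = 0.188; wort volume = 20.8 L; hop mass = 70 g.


IBU = (α/100)·mass·U·1000 / V
IBU = (7.2/100)·70·0.188·1000 / 20.8

45.5538 IBU


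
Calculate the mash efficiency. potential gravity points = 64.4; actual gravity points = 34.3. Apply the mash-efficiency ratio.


efficiency = actual / potential × 100
efficiency = 34.3 / 64.4 × 100

53.2609 %


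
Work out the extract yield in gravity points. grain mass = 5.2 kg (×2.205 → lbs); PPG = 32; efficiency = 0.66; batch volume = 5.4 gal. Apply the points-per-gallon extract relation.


points = lbs × PPG × eff / vol
lbs = 5.2 × 2.205 = 11.4660
points = 11.4660 × 32 × 0.66 / 5.4

44.8448 points


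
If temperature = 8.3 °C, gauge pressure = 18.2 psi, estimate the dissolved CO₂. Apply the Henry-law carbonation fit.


vols = (P + 14.695)·(0.01821 + 0.09011·e^(−0.04·T))
vols = (18.2 + 14.695)·(0.01821 + 0.09011·e^(−0.04·8.3))

2.7258 volumes


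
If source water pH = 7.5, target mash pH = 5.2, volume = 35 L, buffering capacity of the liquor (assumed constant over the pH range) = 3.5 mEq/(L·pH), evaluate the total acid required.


acid = buffering capacity · (pH_source − pH_target) · V
acid = 3.5 · (7.5 − 5.2) · 35

281.7500 mEq


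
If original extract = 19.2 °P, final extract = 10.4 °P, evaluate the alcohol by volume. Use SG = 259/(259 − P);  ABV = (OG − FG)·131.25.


OG = 259/(259 − 19.2) = 1.0801
FG = 259/(259 − 10.4) = 1.0418
ABV = (1.0801 − 1.0418)·131.25

5.0180 % ABV


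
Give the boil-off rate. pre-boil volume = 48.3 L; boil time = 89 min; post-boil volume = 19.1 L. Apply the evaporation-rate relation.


rate = (V_pre − V_post) / (t_min/60)
rate = (48.3 − 19.1) / (89/60)

19.6854 L/hr


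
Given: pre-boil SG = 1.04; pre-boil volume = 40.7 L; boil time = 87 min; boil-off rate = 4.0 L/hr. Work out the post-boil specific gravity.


V_post = V_pre − rate·(t/60);  SG_post = 1 + (SG_pre−1)·V_pre/V_post
V_post = 40.7 − 4.0·(87/60) = 34.9000
SG_post = 1 + (1.04 − 1)·40.7/34.9000

1.0466


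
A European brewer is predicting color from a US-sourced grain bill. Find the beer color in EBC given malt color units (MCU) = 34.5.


SRM = 1.4922·MCU^0.6859;  EBC = SRM·1.97
SRM = 1.4922·34.5^0.6859 = 16.9284
EBC = 16.9284·1.97

33.3490 EBC


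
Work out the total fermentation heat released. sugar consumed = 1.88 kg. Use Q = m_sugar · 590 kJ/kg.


Q = 1.88 · 590

1109.2000 kJ


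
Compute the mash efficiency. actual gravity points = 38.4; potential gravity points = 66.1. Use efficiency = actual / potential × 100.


efficiency = 38.4 / 66.1 × 100

58.0938 %


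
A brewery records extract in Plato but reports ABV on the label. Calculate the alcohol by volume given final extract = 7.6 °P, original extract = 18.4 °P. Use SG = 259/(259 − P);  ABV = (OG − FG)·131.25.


OG = 259/(259 − 18.4) = 1.0765
FG = 259/(259 − 7.6) = 1.0302
ABV = (1.0765 − 1.0302)·131.25

6.0696 % ABV


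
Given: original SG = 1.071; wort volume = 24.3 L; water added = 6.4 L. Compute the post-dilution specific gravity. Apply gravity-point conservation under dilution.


SG_new = 1 + (SG_old − 1)·V_old/(V_old + V_water)
pts = (1.071 − 1)·1000·24.3/(24.3 + 6.4) = 56.1987
SG_new = 1 + 56.1987/1000

1.0562


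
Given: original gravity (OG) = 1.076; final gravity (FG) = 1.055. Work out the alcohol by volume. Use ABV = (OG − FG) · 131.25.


ABV = (1.076 − 1.055) · 131.25

2.7563 % ABV


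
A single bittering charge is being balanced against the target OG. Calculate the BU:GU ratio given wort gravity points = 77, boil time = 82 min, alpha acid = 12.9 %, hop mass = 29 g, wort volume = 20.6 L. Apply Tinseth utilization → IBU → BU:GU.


U = 1.65·0.000125^(GP/1000)·(1−e^(−0.04t))/4.15;  IBU = (α/100)·m·U·1000/V;  BU:GU = IBU/GP
U = 1.65·0.000125^(77/1000)·(1−e^(−0.04·82))/4.15 = 0.1915
IBU = (12.9/100)·29·0.1915·1000/20.6 = 34.7825
BU:GU = 34.7825/77

0.4517


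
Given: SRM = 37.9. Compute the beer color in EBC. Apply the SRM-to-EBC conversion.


EBC = SRM · 1.97
EBC = 37.9 · 1.97

74.6630 EBC


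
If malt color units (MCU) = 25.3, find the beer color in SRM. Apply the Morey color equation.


SRM = 1.4922 · MCU^0.6859
SRM = 1.4922 · 25.3^0.6859

13.6845 SRM


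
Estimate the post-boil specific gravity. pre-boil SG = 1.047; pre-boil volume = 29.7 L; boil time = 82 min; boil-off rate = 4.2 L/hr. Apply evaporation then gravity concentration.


V_post = V_pre − rate·(t/60);  SG_post = 1 + (SG_pre−1)·V_pre/V_post
V_post = 29.7 − 4.2·(82/60) = 23.9600
SG_post = 1 + (1.047 − 1)·29.7/23.9600

1.0583


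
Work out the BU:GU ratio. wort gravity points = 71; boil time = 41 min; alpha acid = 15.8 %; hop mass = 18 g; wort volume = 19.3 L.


U = 1.65·0.000125^(GP/1000)·(1−e^(−0.04t))/4.15;  IBU = (α/100)·m·U·1000/V;  BU:GU = IBU/GP
U = 1.65·0.000125^(71/1000)·(1−e^(−0.04·41))/4.15 = 0.1693
IBU = (15.8/100)·18·0.1693·1000/19.3 = 24.9479
BU:GU = 24.9479/71

0.3514


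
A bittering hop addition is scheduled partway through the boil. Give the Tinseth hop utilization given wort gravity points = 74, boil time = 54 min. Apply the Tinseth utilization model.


U = 1.65·0.000125^(GP/1000) · (1 − e^(−0.04·t))/4.15
bigness = 1.65·0.000125^(74/1000) = 0.8485
boil_factor = (1 − e^(−0.04·54))/4.15 = 0.2132
U = 0.8485 · 0.2132

0.1809


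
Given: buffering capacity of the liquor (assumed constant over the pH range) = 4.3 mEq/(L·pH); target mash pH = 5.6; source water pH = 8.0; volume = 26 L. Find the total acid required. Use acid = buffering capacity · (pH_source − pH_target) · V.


acid = 4.3 · (8.0 − 5.6) · 26

268.3200 mEq


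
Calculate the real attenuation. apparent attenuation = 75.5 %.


RA = AA · 0.8192
RA = 75.5 · 0.8192

61.8496 %


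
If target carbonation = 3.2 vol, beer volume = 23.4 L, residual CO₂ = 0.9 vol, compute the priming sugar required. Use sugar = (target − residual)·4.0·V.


sugar = (3.2 − 0.9)·4.0·23.4

215.2800 g


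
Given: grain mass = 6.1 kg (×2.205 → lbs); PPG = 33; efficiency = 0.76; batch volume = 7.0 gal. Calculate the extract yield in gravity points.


points = lbs × PPG × eff / vol
lbs = 6.1 × 2.205 = 13.4505
points = 13.4505 × 33 × 0.76 / 7.0

48.1912 points


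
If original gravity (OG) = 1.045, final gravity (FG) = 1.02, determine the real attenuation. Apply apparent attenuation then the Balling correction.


AA = (OG−FG)/(OG−1)·100;  RA = AA·0.8192
AA = (1.045 − 1.02)/(1.045 − 1)·100 = 55.5556
RA = 55.5556·0.8192

45.5111 %


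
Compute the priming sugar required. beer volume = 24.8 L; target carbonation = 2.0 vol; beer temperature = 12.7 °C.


residual = 14.695·(0.01821 + 0.09011·e^(−0.04·T));  sugar = (target − residual)·4.0·V
residual = 14.695·(0.01821 + 0.09011·e^(−0.04·12.7)) = 1.0643
sugar = (2.0 − 1.0643)·4.0·24.8

92.8171 g


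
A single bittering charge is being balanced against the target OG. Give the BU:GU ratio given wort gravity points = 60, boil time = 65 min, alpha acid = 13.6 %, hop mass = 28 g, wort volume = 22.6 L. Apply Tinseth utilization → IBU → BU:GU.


U = 1.65·0.000125^(GP/1000)·(1−e^(−0.04t))/4.15;  IBU = (α/100)·m·U·1000/V;  BU:GU = IBU/GP
U = 1.65·0.000125^(60/1000)·(1−e^(−0.04·65))/4.15 = 0.2147
IBU = (13.6/100)·28·0.2147·1000/22.6 = 36.1678
BU:GU = 36.1678/60

0.6028


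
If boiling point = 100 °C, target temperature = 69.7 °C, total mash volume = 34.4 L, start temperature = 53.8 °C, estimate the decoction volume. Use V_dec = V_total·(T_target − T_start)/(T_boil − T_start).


V_dec = 34.4·(69.7 − 53.8)/(100 − 53.8)

11.8390 L


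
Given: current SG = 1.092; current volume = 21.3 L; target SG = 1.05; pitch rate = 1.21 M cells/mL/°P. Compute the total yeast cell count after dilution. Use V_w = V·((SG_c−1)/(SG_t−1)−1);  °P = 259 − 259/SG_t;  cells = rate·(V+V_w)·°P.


V_w = 21.3·((1.092−1)/(1.05−1)−1) = 17.8920
V_final = 21.3 + 17.8920 = 39.1920
°P = 259 − 259/1.05 = 12.3333
cells = 1.21·39.1920·12.3333

584.8753 billion cells


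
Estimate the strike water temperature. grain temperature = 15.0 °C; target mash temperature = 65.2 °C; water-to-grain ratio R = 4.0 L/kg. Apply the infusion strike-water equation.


T_strike = (0.41/R)·(T_mash − T_grain) + T_mash
T_strike = (0.41/4.0)·(65.2 − 15.0) + 65.2

70.3455 °C


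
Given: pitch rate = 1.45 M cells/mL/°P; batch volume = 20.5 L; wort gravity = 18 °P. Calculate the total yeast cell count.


cells (billions) = rate · V_L · °P
cells = 1.45 · 20.5 · 18

535.0500 billion cells


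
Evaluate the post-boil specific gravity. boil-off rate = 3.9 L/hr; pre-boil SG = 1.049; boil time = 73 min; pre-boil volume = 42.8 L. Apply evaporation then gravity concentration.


V_post = V_pre − rate·(t/60);  SG_post = 1 + (SG_pre−1)·V_pre/V_post
V_post = 42.8 − 3.9·(73/60) = 38.0550
SG_post = 1 + (1.049 − 1)·42.8/38.0550

1.0551


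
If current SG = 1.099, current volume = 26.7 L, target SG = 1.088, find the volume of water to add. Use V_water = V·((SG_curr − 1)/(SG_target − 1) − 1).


V_water = 26.7·((1.099 − 1)/(1.088 − 1) − 1)

3.3375 L


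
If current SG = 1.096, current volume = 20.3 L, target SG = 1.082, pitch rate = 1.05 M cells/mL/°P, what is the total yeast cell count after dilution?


V_w = V·((SG_c−1)/(SG_t−1)−1);  °P = 259 − 259/SG_t;  cells = rate·(V+V_w)·°P
V_w = 20.3·((1.096−1)/(1.082−1)−1) = 3.4659
V_final = 20.3 + 3.4659 = 23.7659
°P = 259 − 259/1.082 = 19.6285
cells = 1.05·23.7659·19.6285

489.8116 billion cells


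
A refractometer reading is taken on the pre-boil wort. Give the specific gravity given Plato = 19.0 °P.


SG = 259/(259 − P)
SG = 259/(259 − 19.0)

1.0792


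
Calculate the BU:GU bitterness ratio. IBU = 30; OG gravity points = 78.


BU:GU = IBU / OG_points
BU:GU = 30 / 78

0.3846


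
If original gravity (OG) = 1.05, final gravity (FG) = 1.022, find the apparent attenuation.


AA = (OG − FG)/(OG − 1) · 100
AA = (1.05 − 1.022)/(1.05 − 1) · 100

56.0000 %


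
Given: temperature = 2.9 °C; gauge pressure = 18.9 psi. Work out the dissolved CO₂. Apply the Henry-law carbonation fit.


vols = (P + 14.695)·(0.01821 + 0.09011·e^(−0.04·T))
vols = (18.9 + 14.695)·(0.01821 + 0.09011·e^(−0.04·2.9))

3.3075 volumes


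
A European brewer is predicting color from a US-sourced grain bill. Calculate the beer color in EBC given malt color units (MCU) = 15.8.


SRM = 1.4922·MCU^0.6859;  EBC = SRM·1.97
SRM = 1.4922·15.8^0.6859 = 9.9080
EBC = 9.9080·1.97

19.5188 EBC


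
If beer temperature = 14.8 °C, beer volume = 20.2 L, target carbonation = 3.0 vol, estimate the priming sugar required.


residual = 14.695·(0.01821 + 0.09011·e^(−0.04·T));  sugar = (target − residual)·4.0·V
residual = 14.695·(0.01821 + 0.09011·e^(−0.04·14.8)) = 1.0002
sugar = (3.0 − 1.0002)·4.0·20.2

161.5878 g


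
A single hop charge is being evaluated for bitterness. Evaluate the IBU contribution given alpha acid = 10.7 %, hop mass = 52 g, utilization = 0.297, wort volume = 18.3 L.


IBU = (α/100)·mass·U·1000 / V
IBU = (10.7/100)·52·0.297·1000 / 18.3

90.3010 IBU


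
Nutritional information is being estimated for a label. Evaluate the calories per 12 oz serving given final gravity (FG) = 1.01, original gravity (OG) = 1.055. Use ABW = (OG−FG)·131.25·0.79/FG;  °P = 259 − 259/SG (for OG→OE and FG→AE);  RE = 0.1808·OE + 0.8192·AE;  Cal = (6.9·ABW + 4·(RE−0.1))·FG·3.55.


ABW = (1.055 − 1.01)·131.25·0.79/1.01 = 4.6197
OE = 259 − 259/1.055 = 13.5024 °P
AE = 259 − 259/1.01 = 2.5644 °P
RE = 0.1808·13.5024 + 0.8192·2.5644 = 4.5419 °P
Cal = (6.9·4.6197 + 4·(4.5419−0.1))·1.01·3.55

177.9986 kcal


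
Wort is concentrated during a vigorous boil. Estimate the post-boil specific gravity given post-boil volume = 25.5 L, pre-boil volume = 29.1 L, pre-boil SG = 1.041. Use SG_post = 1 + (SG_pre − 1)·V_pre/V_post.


pts_pre = (1.041 − 1)·1000 = 41.0000
pts_post = 41.0000·29.1/25.5 = 46.7882
SG_post = 1 + 46.7882/1000

1.0468


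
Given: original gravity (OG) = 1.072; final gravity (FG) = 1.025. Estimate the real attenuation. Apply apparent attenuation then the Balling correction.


AA = (OG−FG)/(OG−1)·100;  RA = AA·0.8192
AA = (1.072 − 1.025)/(1.072 − 1)·100 = 65.2778
RA = 65.2778·0.8192

53.4756 %


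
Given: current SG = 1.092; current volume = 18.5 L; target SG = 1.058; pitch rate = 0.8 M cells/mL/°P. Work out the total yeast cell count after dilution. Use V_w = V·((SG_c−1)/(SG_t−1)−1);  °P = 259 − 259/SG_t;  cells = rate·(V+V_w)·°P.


V_w = 18.5·((1.092−1)/(1.058−1)−1) = 10.8448
V_final = 18.5 + 10.8448 = 29.3448
°P = 259 − 259/1.058 = 14.1985
cells = 0.8·29.3448·14.1985

333.3217 billion cells


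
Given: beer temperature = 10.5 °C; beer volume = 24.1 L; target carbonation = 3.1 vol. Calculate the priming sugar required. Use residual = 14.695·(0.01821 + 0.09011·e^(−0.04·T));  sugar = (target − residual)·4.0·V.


residual = 14.695·(0.01821 + 0.09011·e^(−0.04·10.5)) = 1.1376
sugar = (3.1 − 1.1376)·4.0·24.1

189.1720 g


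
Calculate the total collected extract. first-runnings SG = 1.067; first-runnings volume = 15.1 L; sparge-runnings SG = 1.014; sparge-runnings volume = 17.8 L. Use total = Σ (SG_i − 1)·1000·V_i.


first = (1.067 − 1)·1000·15.1 = 1011.7000
sparge = (1.014 − 1)·1000·17.8 = 249.2000
total = 1011.7000 + 249.2000

1260.9000 gravity·L


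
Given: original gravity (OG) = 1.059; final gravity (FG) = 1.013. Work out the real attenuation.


AA = (OG−FG)/(OG−1)·100;  RA = AA·0.8192
AA = (1.059 − 1.013)/(1.059 − 1)·100 = 77.9661
RA = 77.9661·0.8192

63.8698 %


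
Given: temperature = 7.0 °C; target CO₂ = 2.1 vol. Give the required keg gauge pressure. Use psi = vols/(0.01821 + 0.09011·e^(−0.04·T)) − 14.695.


psi = 2.1/(0.01821 + 0.09011·e^(−0.04·7.0)) − 14.695

9.6349 psi


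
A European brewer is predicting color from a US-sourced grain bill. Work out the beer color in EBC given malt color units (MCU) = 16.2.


SRM = 1.4922·MCU^0.6859;  EBC = SRM·1.97
SRM = 1.4922·16.2^0.6859 = 10.0794
EBC = 10.0794·1.97

19.8564 EBC


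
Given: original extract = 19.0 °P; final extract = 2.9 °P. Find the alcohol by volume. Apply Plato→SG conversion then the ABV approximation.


SG = 259/(259 − P);  ABV = (OG − FG)·131.25
OG = 259/(259 − 19.0) = 1.0792
FG = 259/(259 − 2.9) = 1.0113
ABV = (1.0792 − 1.0113)·131.25

8.9044 % ABV


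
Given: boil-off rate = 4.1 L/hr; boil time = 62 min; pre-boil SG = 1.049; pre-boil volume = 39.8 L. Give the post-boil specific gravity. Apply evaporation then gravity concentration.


V_post = V_pre − rate·(t/60);  SG_post = 1 + (SG_pre−1)·V_pre/V_post
V_post = 39.8 − 4.1·(62/60) = 35.5633
SG_post = 1 + (1.049 − 1)·39.8/35.5633

1.0548


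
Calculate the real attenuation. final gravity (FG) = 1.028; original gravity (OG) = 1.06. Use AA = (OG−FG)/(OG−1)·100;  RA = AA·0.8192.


AA = (1.06 − 1.028)/(1.06 − 1)·100 = 53.3333
RA = 53.3333·0.8192

43.6907 %


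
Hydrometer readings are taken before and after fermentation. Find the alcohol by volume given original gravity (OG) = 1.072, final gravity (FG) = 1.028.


ABV = (OG − FG) · 131.25
ABV = (1.072 − 1.028) · 131.25

5.7750 % ABV


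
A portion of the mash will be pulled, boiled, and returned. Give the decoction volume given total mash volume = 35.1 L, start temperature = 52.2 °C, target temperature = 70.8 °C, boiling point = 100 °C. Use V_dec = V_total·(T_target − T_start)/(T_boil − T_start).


V_dec = 35.1·(70.8 − 52.2)/(100 − 52.2)

13.6582 L


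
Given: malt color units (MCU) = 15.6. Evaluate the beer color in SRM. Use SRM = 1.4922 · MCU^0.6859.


SRM = 1.4922 · 15.6^0.6859

9.8218 SRM


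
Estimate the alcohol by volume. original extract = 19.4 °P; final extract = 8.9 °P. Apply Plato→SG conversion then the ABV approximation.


SG = 259/(259 − P);  ABV = (OG − FG)·131.25
OG = 259/(259 − 19.4) = 1.0810
FG = 259/(259 − 8.9) = 1.0356
ABV = (1.0810 − 1.0356)·131.25

5.9565 % ABV


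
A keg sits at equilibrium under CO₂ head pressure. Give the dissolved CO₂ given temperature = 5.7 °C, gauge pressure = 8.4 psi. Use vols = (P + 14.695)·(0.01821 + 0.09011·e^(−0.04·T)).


vols = (8.4 + 14.695)·(0.01821 + 0.09011·e^(−0.04·5.7))

2.0774 volumes


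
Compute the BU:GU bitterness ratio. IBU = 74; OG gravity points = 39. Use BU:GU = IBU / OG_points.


BU:GU = 74 / 39

1.8974


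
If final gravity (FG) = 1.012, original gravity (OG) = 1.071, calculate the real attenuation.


AA = (OG−FG)/(OG−1)·100;  RA = AA·0.8192
AA = (1.071 − 1.012)/(1.071 − 1)·100 = 83.0986
RA = 83.0986·0.8192

68.0744 %


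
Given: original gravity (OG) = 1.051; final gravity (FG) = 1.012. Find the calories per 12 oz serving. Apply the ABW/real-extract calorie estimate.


ABW = (OG−FG)·131.25·0.79/FG;  °P = 259 − 259/SG (for OG→OE and FG→AE);  RE = 0.1808·OE + 0.8192·AE;  Cal = (6.9·ABW + 4·(RE−0.1))·FG·3.55
ABW = (1.051 − 1.012)·131.25·0.79/1.012 = 3.9959
OE = 259 − 259/1.051 = 12.5680 °P
AE = 259 − 259/1.012 = 3.0711 °P
RE = 0.1808·12.5680 + 0.8192·3.0711 = 4.7882 °P
Cal = (6.9·3.9959 + 4·(4.7882−0.1))·1.012·3.55

166.4243 kcal


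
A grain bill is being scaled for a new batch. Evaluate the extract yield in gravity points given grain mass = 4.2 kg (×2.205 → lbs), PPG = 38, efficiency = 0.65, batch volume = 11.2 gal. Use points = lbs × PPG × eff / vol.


lbs = 4.2 × 2.205 = 9.2610
points = 9.2610 × 38 × 0.65 / 11.2

20.4238 points


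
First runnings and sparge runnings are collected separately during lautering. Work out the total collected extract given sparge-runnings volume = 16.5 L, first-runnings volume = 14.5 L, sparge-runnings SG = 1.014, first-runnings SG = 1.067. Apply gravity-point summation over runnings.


total = Σ (SG_i − 1)·1000·V_i
first = (1.067 − 1)·1000·14.5 = 971.5000
sparge = (1.014 − 1)·1000·16.5 = 231.0000
total = 971.5000 + 231.0000

1202.5000 gravity·L


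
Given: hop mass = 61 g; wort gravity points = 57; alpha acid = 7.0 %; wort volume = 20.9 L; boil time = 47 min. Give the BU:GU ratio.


U = 1.65·0.000125^(GP/1000)·(1−e^(−0.04t))/4.15;  IBU = (α/100)·m·U·1000/V;  BU:GU = IBU/GP
U = 1.65·0.000125^(57/1000)·(1−e^(−0.04·47))/4.15 = 0.2019
IBU = (7.0/100)·61·0.2019·1000/20.9 = 41.2415
BU:GU = 41.2415/57

0.7235


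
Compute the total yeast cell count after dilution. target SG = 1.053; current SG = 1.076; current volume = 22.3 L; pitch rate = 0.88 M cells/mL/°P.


V_w = V·((SG_c−1)/(SG_t−1)−1);  °P = 259 − 259/SG_t;  cells = rate·(V+V_w)·°P
V_w = 22.3·((1.076−1)/(1.053−1)−1) = 9.6774
V_final = 22.3 + 9.6774 = 31.9774
°P = 259 − 259/1.053 = 13.0361
cells = 0.88·31.9774·13.0361

366.8365 billion cells


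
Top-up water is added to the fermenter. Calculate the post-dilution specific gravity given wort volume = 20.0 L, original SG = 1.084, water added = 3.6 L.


SG_new = 1 + (SG_old − 1)·V_old/(V_old + V_water)
pts = (1.084 − 1)·1000·20.0/(20.0 + 3.6) = 71.1864
SG_new = 1 + 71.1864/1000

1.0712


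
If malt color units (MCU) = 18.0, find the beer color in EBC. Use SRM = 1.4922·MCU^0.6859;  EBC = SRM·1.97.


SRM = 1.4922·18.0^0.6859 = 10.8347
EBC = 10.8347·1.97

21.3444 EBC


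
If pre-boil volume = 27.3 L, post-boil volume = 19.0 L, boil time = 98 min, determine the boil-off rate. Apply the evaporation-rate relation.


rate = (V_pre − V_post) / (t_min/60)
rate = (27.3 − 19.0) / (98/60)

5.0816 L/hr


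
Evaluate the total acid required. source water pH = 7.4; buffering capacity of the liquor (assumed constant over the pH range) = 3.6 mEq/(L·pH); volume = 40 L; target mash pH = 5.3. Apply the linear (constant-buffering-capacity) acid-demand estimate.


acid = buffering capacity · (pH_source − pH_target) · V
acid = 3.6 · (7.4 − 5.3) · 40

302.4000 mEq


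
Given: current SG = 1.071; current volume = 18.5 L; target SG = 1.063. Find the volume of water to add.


V_water = V·((SG_curr − 1)/(SG_target − 1) − 1)
V_water = 18.5·((1.071 − 1)/(1.063 − 1) − 1)

2.3492 L


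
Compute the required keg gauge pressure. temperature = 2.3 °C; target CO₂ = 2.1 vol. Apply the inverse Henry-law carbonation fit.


psi = vols/(0.01821 + 0.09011·e^(−0.04·T)) − 14.695
psi = 2.1/(0.01821 + 0.09011·e^(−0.04·2.3)) − 14.695

6.2214 psi


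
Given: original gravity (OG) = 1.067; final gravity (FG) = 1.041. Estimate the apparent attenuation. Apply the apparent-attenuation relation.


AA = (OG − FG)/(OG − 1) · 100
AA = (1.067 − 1.041)/(1.067 − 1) · 100

38.8060 %


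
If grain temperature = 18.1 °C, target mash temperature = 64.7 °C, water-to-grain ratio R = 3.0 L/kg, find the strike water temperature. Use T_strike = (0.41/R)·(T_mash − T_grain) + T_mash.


T_strike = (0.41/3.0)·(64.7 − 18.1) + 64.7

71.0687 °C


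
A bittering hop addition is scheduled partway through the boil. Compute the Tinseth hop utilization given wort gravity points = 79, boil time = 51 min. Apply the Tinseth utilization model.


U = 1.65·0.000125^(GP/1000) · (1 − e^(−0.04·t))/4.15
bigness = 1.65·0.000125^(79/1000) = 0.8112
boil_factor = (1 − e^(−0.04·51))/4.15 = 0.2096
U = 0.8112 · 0.2096

0.1701


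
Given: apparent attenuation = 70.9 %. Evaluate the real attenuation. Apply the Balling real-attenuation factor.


RA = AA · 0.8192
RA = 70.9 · 0.8192

58.0813 %


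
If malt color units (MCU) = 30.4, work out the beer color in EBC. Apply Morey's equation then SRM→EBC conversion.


SRM = 1.4922·MCU^0.6859;  EBC = SRM·1.97
SRM = 1.4922·30.4^0.6859 = 15.5214
EBC = 15.5214·1.97

30.5771 EBC


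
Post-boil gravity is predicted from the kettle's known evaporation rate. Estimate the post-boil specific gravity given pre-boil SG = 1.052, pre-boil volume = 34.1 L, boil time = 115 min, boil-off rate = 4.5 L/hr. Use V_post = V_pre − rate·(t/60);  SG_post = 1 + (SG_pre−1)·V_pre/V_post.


V_post = 34.1 − 4.5·(115/60) = 25.4750
SG_post = 1 + (1.052 − 1)·34.1/25.4750

1.0696


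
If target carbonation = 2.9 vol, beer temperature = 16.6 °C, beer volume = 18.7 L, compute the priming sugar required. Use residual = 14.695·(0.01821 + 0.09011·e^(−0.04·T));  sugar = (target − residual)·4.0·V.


residual = 14.695·(0.01821 + 0.09011·e^(−0.04·16.6)) = 0.9493
sugar = (2.9 − 0.9493)·4.0·18.7

145.9153 g


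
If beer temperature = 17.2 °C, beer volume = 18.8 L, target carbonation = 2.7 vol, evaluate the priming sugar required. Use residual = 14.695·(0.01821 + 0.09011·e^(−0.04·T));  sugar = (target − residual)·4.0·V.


residual = 14.695·(0.01821 + 0.09011·e^(−0.04·17.2)) = 0.9331
sugar = (2.7 − 0.9331)·4.0·18.8

132.8712 g


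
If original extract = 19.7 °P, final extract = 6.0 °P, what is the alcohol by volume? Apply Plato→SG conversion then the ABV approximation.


SG = 259/(259 − P);  ABV = (OG − FG)·131.25
OG = 259/(259 − 19.7) = 1.0823
FG = 259/(259 − 6.0) = 1.0237
ABV = (1.0823 − 1.0237)·131.25

7.6923 % ABV


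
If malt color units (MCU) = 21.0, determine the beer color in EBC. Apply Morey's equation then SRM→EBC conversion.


SRM = 1.4922·MCU^0.6859;  EBC = SRM·1.97
SRM = 1.4922·21.0^0.6859 = 12.0431
EBC = 12.0431·1.97

23.7249 EBC


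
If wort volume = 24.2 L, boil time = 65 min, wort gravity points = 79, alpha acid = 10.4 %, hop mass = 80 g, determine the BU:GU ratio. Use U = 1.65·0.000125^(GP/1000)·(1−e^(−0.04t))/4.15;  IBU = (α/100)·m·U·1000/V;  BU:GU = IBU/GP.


U = 1.65·0.000125^(79/1000)·(1−e^(−0.04·65))/4.15 = 0.1810
IBU = (10.4/100)·80·0.1810·1000/24.2 = 62.2132
BU:GU = 62.2132/79

0.7875


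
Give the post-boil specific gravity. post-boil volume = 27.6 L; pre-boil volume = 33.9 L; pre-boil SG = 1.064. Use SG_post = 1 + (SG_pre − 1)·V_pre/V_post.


pts_pre = (1.064 − 1)·1000 = 64.0000
pts_post = 64.0000·33.9/27.6 = 78.6087
SG_post = 1 + 78.6087/1000

1.0786


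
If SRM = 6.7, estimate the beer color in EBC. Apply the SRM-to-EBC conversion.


EBC = SRM · 1.97
EBC = 6.7 · 1.97

13.1990 EBC


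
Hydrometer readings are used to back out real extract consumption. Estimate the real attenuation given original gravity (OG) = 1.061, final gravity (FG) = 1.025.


AA = (OG−FG)/(OG−1)·100;  RA = AA·0.8192
AA = (1.061 − 1.025)/(1.061 − 1)·100 = 59.0164
RA = 59.0164·0.8192

48.3462 %


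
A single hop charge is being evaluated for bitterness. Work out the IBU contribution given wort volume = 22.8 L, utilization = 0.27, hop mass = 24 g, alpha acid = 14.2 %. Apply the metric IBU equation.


IBU = (α/100)·mass·U·1000 / V
IBU = (14.2/100)·24·0.27·1000 / 22.8

40.3579 IBU


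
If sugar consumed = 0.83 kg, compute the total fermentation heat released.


Q = m_sugar · 590 kJ/kg
Q = 0.83 · 590

489.7000 kJ


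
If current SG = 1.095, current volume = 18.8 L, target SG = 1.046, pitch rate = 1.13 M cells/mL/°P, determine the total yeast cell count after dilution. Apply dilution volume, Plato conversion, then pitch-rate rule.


V_w = V·((SG_c−1)/(SG_t−1)−1);  °P = 259 − 259/SG_t;  cells = rate·(V+V_w)·°P
V_w = 18.8·((1.095−1)/(1.046−1)−1) = 20.0261
V_final = 18.8 + 20.0261 = 38.8261
°P = 259 − 259/1.046 = 11.3901
cells = 1.13·38.8261·11.3901

499.7214 billion cells


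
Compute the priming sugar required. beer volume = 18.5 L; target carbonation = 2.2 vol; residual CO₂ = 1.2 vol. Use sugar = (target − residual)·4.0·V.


sugar = (2.2 − 1.2)·4.0·18.5

74.0000 g


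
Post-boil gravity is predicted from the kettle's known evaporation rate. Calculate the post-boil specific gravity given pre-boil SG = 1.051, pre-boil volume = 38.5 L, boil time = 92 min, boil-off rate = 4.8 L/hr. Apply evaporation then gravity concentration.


V_post = V_pre − rate·(t/60);  SG_post = 1 + (SG_pre−1)·V_pre/V_post
V_post = 38.5 − 4.8·(92/60) = 31.1400
SG_post = 1 + (1.051 − 1)·38.5/31.1400

1.0631


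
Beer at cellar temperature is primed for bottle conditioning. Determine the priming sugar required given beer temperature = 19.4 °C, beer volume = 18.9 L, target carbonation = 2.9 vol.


residual = 14.695·(0.01821 + 0.09011·e^(−0.04·T));  sugar = (target − residual)·4.0·V
residual = 14.695·(0.01821 + 0.09011·e^(−0.04·19.4)) = 0.8770
sugar = (2.9 − 0.8770)·4.0·18.9

152.9362 g


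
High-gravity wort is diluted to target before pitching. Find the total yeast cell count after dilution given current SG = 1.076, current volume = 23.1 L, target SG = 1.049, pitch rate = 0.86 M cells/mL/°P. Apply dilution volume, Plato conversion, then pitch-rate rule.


V_w = V·((SG_c−1)/(SG_t−1)−1);  °P = 259 − 259/SG_t;  cells = rate·(V+V_w)·°P
V_w = 23.1·((1.076−1)/(1.049−1)−1) = 12.7286
V_final = 23.1 + 12.7286 = 35.8286
°P = 259 − 259/1.049 = 12.0982
cells = 0.86·35.8286·12.0982

372.7763 billion cells


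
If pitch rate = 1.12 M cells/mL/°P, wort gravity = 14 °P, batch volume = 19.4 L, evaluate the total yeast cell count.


cells (billions) = rate · V_L · °P
cells = 1.12 · 19.4 · 14

304.1920 billion cells


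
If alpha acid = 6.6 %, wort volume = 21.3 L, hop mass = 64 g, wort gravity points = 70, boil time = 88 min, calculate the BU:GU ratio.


U = 1.65·0.000125^(GP/1000)·(1−e^(−0.04t))/4.15;  IBU = (α/100)·m·U·1000/V;  BU:GU = IBU/GP
U = 1.65·0.000125^(70/1000)·(1−e^(−0.04·88))/4.15 = 0.2057
IBU = (6.6/100)·64·0.2057·1000/21.3 = 40.7864
BU:GU = 40.7864/70

0.5827


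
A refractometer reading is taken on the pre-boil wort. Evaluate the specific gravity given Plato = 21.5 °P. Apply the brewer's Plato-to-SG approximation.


SG = 259/(259 − P)
SG = 259/(259 − 21.5)

1.0905


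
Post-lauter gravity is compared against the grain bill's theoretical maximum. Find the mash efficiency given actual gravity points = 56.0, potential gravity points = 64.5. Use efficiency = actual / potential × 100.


efficiency = 56.0 / 64.5 × 100

86.8217 %


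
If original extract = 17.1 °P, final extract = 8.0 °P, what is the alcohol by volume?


SG = 259/(259 − P);  ABV = (OG − FG)·131.25
OG = 259/(259 − 17.1) = 1.0707
FG = 259/(259 − 8.0) = 1.0319
ABV = (1.0707 − 1.0319)·131.25

5.0948 % ABV


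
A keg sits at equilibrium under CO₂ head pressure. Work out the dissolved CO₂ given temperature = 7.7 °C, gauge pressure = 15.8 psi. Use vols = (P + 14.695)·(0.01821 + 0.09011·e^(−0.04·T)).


vols = (15.8 + 14.695)·(0.01821 + 0.09011·e^(−0.04·7.7))

2.5748 volumes


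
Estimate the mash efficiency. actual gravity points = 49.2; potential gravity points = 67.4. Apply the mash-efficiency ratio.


efficiency = actual / potential × 100
efficiency = 49.2 / 67.4 × 100

72.9970 %


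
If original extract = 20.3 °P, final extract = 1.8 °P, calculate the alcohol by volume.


SG = 259/(259 − P);  ABV = (OG − FG)·131.25
OG = 259/(259 − 20.3) = 1.0850
FG = 259/(259 − 1.8) = 1.0070
ABV = (1.0850 − 1.0070)·131.25

10.2435 % ABV


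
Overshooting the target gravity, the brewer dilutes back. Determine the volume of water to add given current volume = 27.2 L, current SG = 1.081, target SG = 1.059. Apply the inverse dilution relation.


V_water = V·((SG_curr − 1)/(SG_target − 1) − 1)
V_water = 27.2·((1.081 − 1)/(1.059 − 1) − 1)

10.1424 L


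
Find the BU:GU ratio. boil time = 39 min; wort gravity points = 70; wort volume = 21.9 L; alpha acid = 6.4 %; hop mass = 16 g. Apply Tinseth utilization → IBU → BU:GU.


U = 1.65·0.000125^(GP/1000)·(1−e^(−0.04t))/4.15;  IBU = (α/100)·m·U·1000/V;  BU:GU = IBU/GP
U = 1.65·0.000125^(70/1000)·(1−e^(−0.04·39))/4.15 = 0.1674
IBU = (6.4/100)·16·0.1674·1000/21.9 = 7.8276
BU:GU = 7.8276/70

0.1118


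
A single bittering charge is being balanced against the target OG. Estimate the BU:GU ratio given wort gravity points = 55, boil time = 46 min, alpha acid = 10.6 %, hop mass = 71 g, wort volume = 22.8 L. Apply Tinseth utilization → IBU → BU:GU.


U = 1.65·0.000125^(GP/1000)·(1−e^(−0.04t))/4.15;  IBU = (α/100)·m·U·1000/V;  BU:GU = IBU/GP
U = 1.65·0.000125^(55/1000)·(1−e^(−0.04·46))/4.15 = 0.2040
IBU = (10.6/100)·71·0.2040·1000/22.8 = 67.3419
BU:GU = 67.3419/55

1.2244


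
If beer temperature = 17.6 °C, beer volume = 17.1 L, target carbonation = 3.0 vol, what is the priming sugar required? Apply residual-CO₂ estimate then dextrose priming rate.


residual = 14.695·(0.01821 + 0.09011·e^(−0.04·T));  sugar = (target − residual)·4.0·V
residual = 14.695·(0.01821 + 0.09011·e^(−0.04·17.6)) = 0.9225
sugar = (3.0 − 0.9225)·4.0·17.1

142.0988 g


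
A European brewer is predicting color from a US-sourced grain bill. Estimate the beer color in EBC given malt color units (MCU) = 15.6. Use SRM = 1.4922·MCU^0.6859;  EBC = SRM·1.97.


SRM = 1.4922·15.6^0.6859 = 9.8218
EBC = 9.8218·1.97

19.3490 EBC


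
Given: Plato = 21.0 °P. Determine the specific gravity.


SG = 259/(259 − P)
SG = 259/(259 − 21.0)

1.0882


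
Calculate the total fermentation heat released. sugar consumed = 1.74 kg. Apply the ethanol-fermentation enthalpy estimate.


Q = m_sugar · 590 kJ/kg
Q = 1.74 · 590

1026.6000 kJ


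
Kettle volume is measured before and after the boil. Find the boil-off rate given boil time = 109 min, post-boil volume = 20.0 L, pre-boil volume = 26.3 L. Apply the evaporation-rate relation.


rate = (V_pre − V_post) / (t_min/60)
rate = (26.3 − 20.0) / (109/60)

3.4679 L/hr


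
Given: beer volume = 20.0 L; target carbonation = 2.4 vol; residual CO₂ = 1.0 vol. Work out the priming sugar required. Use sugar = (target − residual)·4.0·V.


sugar = (2.4 − 1.0)·4.0·20.0

112.0000 g


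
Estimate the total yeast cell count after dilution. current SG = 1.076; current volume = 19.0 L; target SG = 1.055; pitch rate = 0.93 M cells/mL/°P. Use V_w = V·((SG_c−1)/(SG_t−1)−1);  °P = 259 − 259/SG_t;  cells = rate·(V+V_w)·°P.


V_w = 19.0·((1.076−1)/(1.055−1)−1) = 7.2545
V_final = 19.0 + 7.2545 = 26.2545
°P = 259 − 259/1.055 = 13.5024
cells = 0.93·26.2545·13.5024

329.6837 billion cells


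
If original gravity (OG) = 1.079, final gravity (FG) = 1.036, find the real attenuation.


AA = (OG−FG)/(OG−1)·100;  RA = AA·0.8192
AA = (1.079 − 1.036)/(1.079 − 1)·100 = 54.4304
RA = 54.4304·0.8192

44.5894 %


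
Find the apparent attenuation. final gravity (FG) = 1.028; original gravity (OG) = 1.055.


AA = (OG − FG)/(OG − 1) · 100
AA = (1.055 − 1.028)/(1.055 − 1) · 100

49.0909 %


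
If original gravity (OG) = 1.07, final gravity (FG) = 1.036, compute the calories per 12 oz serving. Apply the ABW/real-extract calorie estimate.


ABW = (OG−FG)·131.25·0.79/FG;  °P = 259 − 259/SG (for OG→OE and FG→AE);  RE = 0.1808·OE + 0.8192·AE;  Cal = (6.9·ABW + 4·(RE−0.1))·FG·3.55
ABW = (1.07 − 1.036)·131.25·0.79/1.036 = 3.4029
OE = 259 − 259/1.07 = 16.9439 °P
AE = 259 − 259/1.036 = 9.0000 °P
RE = 0.1808·16.9439 + 0.8192·9.0000 = 10.4363 °P
Cal = (6.9·3.4029 + 4·(10.4363−0.1))·1.036·3.55

238.4129 kcal


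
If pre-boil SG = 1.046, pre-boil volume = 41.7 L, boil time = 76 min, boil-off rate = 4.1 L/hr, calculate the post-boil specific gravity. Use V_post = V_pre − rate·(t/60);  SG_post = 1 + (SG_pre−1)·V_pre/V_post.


V_post = 41.7 − 4.1·(76/60) = 36.5067
SG_post = 1 + (1.046 − 1)·41.7/36.5067

1.0525


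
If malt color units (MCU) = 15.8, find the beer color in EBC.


SRM = 1.4922·MCU^0.6859;  EBC = SRM·1.97
SRM = 1.4922·15.8^0.6859 = 9.9080
EBC = 9.9080·1.97

19.5188 EBC


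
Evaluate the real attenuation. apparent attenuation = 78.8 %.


RA = AA · 0.8192
RA = 78.8 · 0.8192

64.5530 %


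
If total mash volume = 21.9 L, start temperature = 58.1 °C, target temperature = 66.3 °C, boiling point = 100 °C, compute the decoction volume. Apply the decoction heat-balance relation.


V_dec = V_total·(T_target − T_start)/(T_boil − T_start)
V_dec = 21.9·(66.3 − 58.1)/(100 − 58.1)

4.2859 L


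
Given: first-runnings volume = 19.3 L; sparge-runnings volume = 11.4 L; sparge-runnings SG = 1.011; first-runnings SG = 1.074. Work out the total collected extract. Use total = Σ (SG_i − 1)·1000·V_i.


first = (1.074 − 1)·1000·19.3 = 1428.2000
sparge = (1.011 − 1)·1000·11.4 = 125.4000
total = 1428.2000 + 125.4000

1553.6000 gravity·L


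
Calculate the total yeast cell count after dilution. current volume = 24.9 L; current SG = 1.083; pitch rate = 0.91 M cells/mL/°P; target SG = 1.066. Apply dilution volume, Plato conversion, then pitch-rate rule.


V_w = V·((SG_c−1)/(SG_t−1)−1);  °P = 259 − 259/SG_t;  cells = rate·(V+V_w)·°P
V_w = 24.9·((1.083−1)/(1.066−1)−1) = 6.4136
V_final = 24.9 + 6.4136 = 31.3136
°P = 259 − 259/1.066 = 16.0356
cells = 0.91·31.3136·16.0356

456.9423 billion cells


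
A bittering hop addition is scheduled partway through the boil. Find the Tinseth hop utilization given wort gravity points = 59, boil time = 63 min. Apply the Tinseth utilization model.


U = 1.65·0.000125^(GP/1000) · (1 − e^(−0.04·t))/4.15
bigness = 1.65·0.000125^(59/1000) = 0.9710
boil_factor = (1 − e^(−0.04·63))/4.15 = 0.2216
U = 0.9710 · 0.2216

0.2151


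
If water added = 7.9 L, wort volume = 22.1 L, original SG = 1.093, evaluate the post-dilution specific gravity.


SG_new = 1 + (SG_old − 1)·V_old/(V_old + V_water)
pts = (1.093 − 1)·1000·22.1/(22.1 + 7.9) = 68.5100
SG_new = 1 + 68.5100/1000

1.0685


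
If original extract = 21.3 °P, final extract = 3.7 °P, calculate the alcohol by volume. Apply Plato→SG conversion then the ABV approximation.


SG = 259/(259 − P);  ABV = (OG − FG)·131.25
OG = 259/(259 − 21.3) = 1.0896
FG = 259/(259 − 3.7) = 1.0145
ABV = (1.0896 − 1.0145)·131.25

9.8590 % ABV
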